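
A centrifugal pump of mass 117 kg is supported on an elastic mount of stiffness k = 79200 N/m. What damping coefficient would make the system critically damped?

6090 N·s/m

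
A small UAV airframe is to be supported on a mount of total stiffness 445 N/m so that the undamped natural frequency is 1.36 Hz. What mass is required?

6.09 kg

ω_n = 2πf_n = 2π × 1.36 = 8.545 rad/s.
m = k/ω_n² = 445/8.545² = 445/73.02 = 6.094 kg.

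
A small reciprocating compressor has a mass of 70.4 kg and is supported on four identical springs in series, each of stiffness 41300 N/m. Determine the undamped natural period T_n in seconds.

Series springs: 1/k_eq = 4/41300, so k_eq = 41300/4 = 10320 N/m.
ω_n = √(k_eq/m) = √(10320/70.4) = √146.7 = 12.11 rad/s.
T_n = 2π/ω_n = 6.283/12.11 = 0.5188 s.

0.519 s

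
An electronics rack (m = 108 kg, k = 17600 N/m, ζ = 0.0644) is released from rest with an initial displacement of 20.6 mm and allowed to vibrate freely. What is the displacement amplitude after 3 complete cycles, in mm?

6.10 mm

Logarithmic decrement δ = 2πζ/√(1 − ζ²) = 2π × 0.06440/√(1 − 0.00415) = 0.4055.
After n cycles, x_n/x₀ = e^(−nδ), so x_3 = 20.6 × e^(−3 × 0.4055) = 20.6 × 0.2963 = 6.103 mm.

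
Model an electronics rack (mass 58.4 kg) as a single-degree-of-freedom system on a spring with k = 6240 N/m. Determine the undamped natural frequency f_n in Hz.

ω_n = √(k/m) = √(6240/58.4) = √106.8 = 10.34 rad/s.
f_n = ω_n/(2π) = 10.34/6.283 = 1.645 Hz.

1.65 Hz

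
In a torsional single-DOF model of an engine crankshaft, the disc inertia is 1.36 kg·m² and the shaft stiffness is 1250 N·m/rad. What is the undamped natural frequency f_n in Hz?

ω_n = √(k_t/J) = √(1250/1.36) = √919.1 = 30.32 rad/s.
f_n = ω_n/(2π) = 30.32/6.283 = 4.825 Hz.

4.83 Hz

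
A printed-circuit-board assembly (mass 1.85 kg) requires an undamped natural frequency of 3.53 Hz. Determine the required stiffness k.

ω_n = 2πf_n = 2π × 3.53 = 22.18 rad/s.
k = m·ω_n² = 1.85 × 22.18² = 1.85 × 491.9 = 910.1 N/m.

910 N/m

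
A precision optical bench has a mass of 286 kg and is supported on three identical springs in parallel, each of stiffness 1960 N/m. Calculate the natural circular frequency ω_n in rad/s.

Parallel springs add: k_eq = 3 × 1960 = 5880 N/m.
ω_n = √(k_eq/m) = √(5880/286) = √20.56 = 4.534 rad/s.

4.53 rad/s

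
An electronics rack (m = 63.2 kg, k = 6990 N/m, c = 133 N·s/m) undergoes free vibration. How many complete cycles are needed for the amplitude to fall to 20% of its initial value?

3 cycles

ζ = c/(2√(km)) = 133/(2√(6990 × 63.2)) = 133/1329 = 0.1001.
Logarithmic decrement δ = 2πζ/√(1 − ζ²) = 2π × 0.1001/√(1 − 0.0100) = 0.6318.
x_n/x₀ = e^(−nδ) ≤ 0.2; take ln: n ≥ ln(1/0.2)/δ = 1.609/0.6318 = 2.547.
So 3 complete cycles are required.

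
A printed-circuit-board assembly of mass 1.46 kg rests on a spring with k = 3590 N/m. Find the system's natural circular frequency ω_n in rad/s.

ω_n = √(k/m) = √(3590/1.46) = √2459 = 49.59 rad/s.

49.6 rad/s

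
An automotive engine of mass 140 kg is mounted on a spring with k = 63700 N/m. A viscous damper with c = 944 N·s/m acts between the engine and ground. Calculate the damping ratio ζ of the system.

0.158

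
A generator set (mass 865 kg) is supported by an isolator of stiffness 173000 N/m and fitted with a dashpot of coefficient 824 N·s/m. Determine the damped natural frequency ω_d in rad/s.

14.1 rad/s

ω_n = √(k/m) = √(173000/865) = 14.14 rad/s.
Critical damping c_c = 2√(k·m) = 2√(173000 × 865) = 24470 N·s/m, so ζ = c/c_c = 824/24470 = 0.03368.
ω_d = ω_n√(1 − ζ²) = 14.14 × √(1 − 0.00113) = 14.13 rad/s.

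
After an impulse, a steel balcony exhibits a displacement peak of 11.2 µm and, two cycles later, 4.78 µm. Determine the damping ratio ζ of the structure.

0.0676

Logarithmic decrement δ = (1/n)·ln(x₀/x_n) = (1/2)·ln(11.2/4.78) = (1/2)·ln(2.343) = 0.4257.
ζ = δ/√(4π² + δ²) = 0.4257/√(39.48 + 0.181) = 0.4257/6.298 = 0.06760.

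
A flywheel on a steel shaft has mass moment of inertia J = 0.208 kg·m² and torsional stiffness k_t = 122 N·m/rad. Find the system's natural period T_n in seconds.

0.259 s

ω_n = √(k_t/J) = √(122/0.208) = √586.5 = 24.22 rad/s.
T_n = 2π/ω_n = 6.283/24.22 = 0.2594 s.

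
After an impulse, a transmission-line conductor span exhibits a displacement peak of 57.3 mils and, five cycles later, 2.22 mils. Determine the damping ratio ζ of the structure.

Logarithmic decrement δ = (1/n)·ln(x₀/x_n) = (1/5)·ln(57.3/2.22) = (1/5)·ln(25.81) = 0.6502.
ζ = δ/√(4π² + δ²) = 0.6502/√(39.48 + 0.423) = 0.6502/6.317 = 0.1029.

0.103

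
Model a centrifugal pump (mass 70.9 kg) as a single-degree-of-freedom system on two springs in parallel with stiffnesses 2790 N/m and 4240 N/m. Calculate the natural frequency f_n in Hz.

1.58 Hz

Parallel springs add: k_eq = 2790 + 4240 = 7030 N/m.
ω_n = √(k_eq/m) = √(7030/70.9) = √99.15 = 9.958 rad/s.
f_n = ω_n/(2π) = 9.958/6.283 = 1.585 Hz.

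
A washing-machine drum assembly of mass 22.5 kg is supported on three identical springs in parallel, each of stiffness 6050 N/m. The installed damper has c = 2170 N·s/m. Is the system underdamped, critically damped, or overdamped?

overdamped

Parallel springs add: k_eq = 3 × 6050 = 18150 N/m.
c_c = 2√(k_eq·m) = 1278 N·s/m; ζ = c/c_c = 2170/1278 = 1.70.
Since ζ > 1 the system is overdamped.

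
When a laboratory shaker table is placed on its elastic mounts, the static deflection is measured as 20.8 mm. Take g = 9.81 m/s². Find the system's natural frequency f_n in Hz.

3.46 Hz

ω_n = √(g/δ_st) = √(9.81/0.0208) = √471.6 = 21.72 rad/s.
f_n = ω_n/(2π) = 21.72/6.283 = 3.456 Hz.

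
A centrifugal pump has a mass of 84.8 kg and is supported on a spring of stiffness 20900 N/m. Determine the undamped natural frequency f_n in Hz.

ω_n = √(k/m) = √(20900/84.8) = √246.5 = 15.70 rad/s.
f_n = ω_n/(2π) = 15.70/6.283 = 2.499 Hz.

2.50 Hz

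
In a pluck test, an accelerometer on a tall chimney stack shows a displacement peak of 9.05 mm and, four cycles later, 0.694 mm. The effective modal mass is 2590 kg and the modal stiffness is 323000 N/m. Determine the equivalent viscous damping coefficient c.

5880 N·s/m

Logarithmic decrement δ = (1/n)·ln(x₀/x_n) = (1/4)·ln(9.05/0.694) = (1/4)·ln(13.04) = 0.6420.
ζ = δ/√(4π² + δ²) = 0.6420/√(39.48 + 0.412) = 0.6420/6.316 = 0.1017.
c = ζ · 2√(km) = 0.1017 × 2√(323000 × 2590) = 0.1017 × 57850 = 5880 N·s/m.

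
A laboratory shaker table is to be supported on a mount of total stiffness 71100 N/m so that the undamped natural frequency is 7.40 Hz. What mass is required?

ω_n = 2πf_n = 2π × 7.40 = 46.50 rad/s.
m = k/ω_n² = 71100/46.50² = 71100/2162 = 32.89 kg.

32.9 kg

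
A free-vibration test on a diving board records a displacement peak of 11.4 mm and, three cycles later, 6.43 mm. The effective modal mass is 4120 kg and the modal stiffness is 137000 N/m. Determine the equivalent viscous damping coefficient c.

1440 N·s/m

Logarithmic decrement δ = (1/n)·ln(x₀/x_n) = (1/3)·ln(11.4/6.43) = (1/3)·ln(1.773) = 0.1909.
ζ = δ/√(4π² + δ²) = 0.1909/√(39.48 + 0.0364) = 0.1909/6.286 = 0.03037.
c = ζ · 2√(km) = 0.03037 × 2√(137000 × 4120) = 0.03037 × 47520 = 1443 N·s/m.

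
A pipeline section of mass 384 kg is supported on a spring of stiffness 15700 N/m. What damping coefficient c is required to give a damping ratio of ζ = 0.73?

c_c = 2√(k·m) = 2√(15700 × 384) = 4911 N·s/m.
c = ζ·c_c = 0.73 × 4911 = 3585 N·s/m.

3580 N·s/m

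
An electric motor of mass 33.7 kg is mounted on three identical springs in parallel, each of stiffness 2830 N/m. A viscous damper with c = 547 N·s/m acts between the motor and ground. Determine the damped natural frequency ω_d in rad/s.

Parallel springs add: k_eq = 3 × 2830 = 8490 N/m.
ω_n = √(k_eq/m) = √(8490/33.7) = 15.87 rad/s.
Critical damping c_c = 2√(k_eq·m) = 2√(8490 × 33.7) = 1070 N·s/m, so ζ = c/c_c = 547/1070 = 0.5113.
ω_d = ω_n√(1 − ζ²) = 15.87 × √(1 − 0.261) = 13.64 rad/s.

13.6 rad/s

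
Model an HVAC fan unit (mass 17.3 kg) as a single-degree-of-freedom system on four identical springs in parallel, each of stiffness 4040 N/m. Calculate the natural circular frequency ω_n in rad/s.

30.6 rad/s

Parallel springs add: k_eq = 4 × 4040 = 16160 N/m.
ω_n = √(k_eq/m) = √(16160/17.3) = √934.1 = 30.56 rad/s.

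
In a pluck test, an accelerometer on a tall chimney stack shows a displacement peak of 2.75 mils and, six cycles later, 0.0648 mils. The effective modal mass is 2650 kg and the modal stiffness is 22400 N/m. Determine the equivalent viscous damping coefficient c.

Logarithmic decrement δ = (1/n)·ln(x₀/x_n) = (1/6)·ln(2.75/0.0648) = (1/6)·ln(42.44) = 0.6247.
ζ = δ/√(4π² + δ²) = 0.6247/√(39.48 + 0.390) = 0.6247/6.314 = 0.09893.
c = ζ · 2√(km) = 0.09893 × 2√(22400 × 2650) = 0.09893 × 15410 = 1524 N·s/m.

1520 N·s/m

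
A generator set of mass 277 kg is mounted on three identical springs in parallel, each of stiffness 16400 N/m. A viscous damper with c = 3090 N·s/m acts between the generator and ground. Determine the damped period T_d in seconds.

Parallel springs add: k_eq = 3 × 16400 = 49200 N/m.
ω_n = √(k_eq/m) = √(49200/277) = 13.33 rad/s.
Critical damping c_c = 2√(k_eq·m) = 2√(49200 × 277) = 7383 N·s/m, so ζ = c/c_c = 3090/7383 = 0.4185.
ω_d = ω_n√(1 − ζ²) = 13.33 × √(1 − 0.175) = 12.10 rad/s.
T_d = 2π/ω_d = 0.5191 s.

0.519 s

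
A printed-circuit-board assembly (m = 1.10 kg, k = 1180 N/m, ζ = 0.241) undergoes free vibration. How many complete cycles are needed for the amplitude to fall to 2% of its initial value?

3 cycles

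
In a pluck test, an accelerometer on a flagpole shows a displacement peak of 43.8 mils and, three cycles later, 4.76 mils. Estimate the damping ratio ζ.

Logarithmic decrement δ = (1/n)·ln(x₀/x_n) = (1/3)·ln(43.8/4.76) = (1/3)·ln(9.202) = 0.7398.
ζ = δ/√(4π² + δ²) = 0.7398/√(39.48 + 0.547) = 0.7398/6.327 = 0.1169.

0.117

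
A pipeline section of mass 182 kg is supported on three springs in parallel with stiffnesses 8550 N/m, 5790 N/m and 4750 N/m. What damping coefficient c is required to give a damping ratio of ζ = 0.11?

410 N·s/m

Parallel springs add: k_eq = 8550 + 5790 + 4750 = 19090 N/m.
c_c = 2√(k_eq·m) = 2√(19090 × 182) = 3728 N·s/m.
c = ζ·c_c = 0.11 × 3728 = 410.1 N·s/m.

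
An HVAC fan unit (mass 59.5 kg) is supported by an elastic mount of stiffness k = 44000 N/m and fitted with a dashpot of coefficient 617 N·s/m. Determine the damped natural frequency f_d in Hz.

ω_n = √(k/m) = √(44000/59.5) = 27.19 rad/s.
Critical damping c_c = 2√(k·m) = 2√(44000 × 59.5) = 3236 N·s/m, so ζ = c/c_c = 617/3236 = 0.1907.
ω_d = ω_n√(1 − ζ²) = 27.19 × √(1 − 0.0364) = 26.69 rad/s.
f_d = ω_d/(2π) = 4.249 Hz.

4.25 Hz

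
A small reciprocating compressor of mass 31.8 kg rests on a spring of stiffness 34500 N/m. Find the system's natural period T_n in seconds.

ω_n = √(k/m) = √(34500/31.8) = √1085 = 32.94 rad/s.
T_n = 2π/ω_n = 6.283/32.94 = 0.1908 s.

0.191 s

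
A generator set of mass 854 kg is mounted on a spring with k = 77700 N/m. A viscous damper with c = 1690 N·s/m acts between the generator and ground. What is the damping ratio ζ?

0.104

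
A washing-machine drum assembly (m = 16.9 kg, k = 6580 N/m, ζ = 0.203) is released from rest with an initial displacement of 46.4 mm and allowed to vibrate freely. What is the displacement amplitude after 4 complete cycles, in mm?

Logarithmic decrement δ = 2πζ/√(1 − ζ²) = 2π × 0.2030/√(1 − 0.0412) = 1.303.
After n cycles, x_n/x₀ = e^(−nδ), so x_4 = 46.4 × e^(−4 × 1.303) = 46.4 × 0.005459 = 0.2533 mm.

0.253 mm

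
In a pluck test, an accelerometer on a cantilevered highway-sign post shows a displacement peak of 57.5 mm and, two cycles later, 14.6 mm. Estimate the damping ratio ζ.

Logarithmic decrement δ = (1/n)·ln(x₀/x_n) = (1/2)·ln(57.5/14.6) = (1/2)·ln(3.938) = 0.6854.
ζ = δ/√(4π² + δ²) = 0.6854/√(39.48 + 0.470) = 0.6854/6.320 = 0.1084.

0.108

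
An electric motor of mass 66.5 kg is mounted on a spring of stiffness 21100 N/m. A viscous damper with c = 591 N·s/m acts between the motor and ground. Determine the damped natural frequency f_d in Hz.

2.75 Hz

ω_n = √(k/m) = √(21100/66.5) = 17.81 rad/s.
Critical damping c_c = 2√(k·m) = 2√(21100 × 66.5) = 2369 N·s/m, so ζ = c/c_c = 591/2369 = 0.2495.
ω_d = ω_n√(1 − ζ²) = 17.81 × √(1 − 0.0622) = 17.25 rad/s.
f_d = ω_d/(2π) = 2.745 Hz.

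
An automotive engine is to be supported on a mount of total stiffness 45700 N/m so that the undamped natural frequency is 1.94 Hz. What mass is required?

308 kg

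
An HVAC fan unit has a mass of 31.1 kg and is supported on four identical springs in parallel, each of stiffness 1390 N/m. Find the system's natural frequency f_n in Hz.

Parallel springs add: k_eq = 4 × 1390 = 5560 N/m.
ω_n = √(k_eq/m) = √(5560/31.1) = √178.8 = 13.37 rad/s.
f_n = ω_n/(2π) = 13.37/6.283 = 2.128 Hz.

2.13 Hz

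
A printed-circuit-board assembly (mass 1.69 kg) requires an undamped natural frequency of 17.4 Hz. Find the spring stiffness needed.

20200 N/m

ω_n = 2πf_n = 2π × 17.4 = 109.3 rad/s.
k = m·ω_n² = 1.69 × 109.3² = 1.69 × 11950 = 20200 N/m.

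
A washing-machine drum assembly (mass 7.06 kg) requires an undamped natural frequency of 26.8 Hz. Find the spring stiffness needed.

200000 N/m

ω_n = 2πf_n = 2π × 26.8 = 168.4 rad/s.
k = m·ω_n² = 7.06 × 168.4² = 7.06 × 28350 = 200200 N/m.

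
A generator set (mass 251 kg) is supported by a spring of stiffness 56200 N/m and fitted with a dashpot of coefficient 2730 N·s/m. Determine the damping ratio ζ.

0.363

ω_n = √(k/m) = √(56200/251) = 14.96 rad/s.
Critical damping c_c = 2√(k·m) = 2√(56200 × 251) = 7512 N·s/m, so ζ = c/c_c = 2730/7512 = 0.3634.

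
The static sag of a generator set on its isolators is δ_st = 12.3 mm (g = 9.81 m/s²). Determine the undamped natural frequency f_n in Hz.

4.49 Hz

ω_n = √(g/δ_st) = √(9.81/0.0123) = √797.6 = 28.24 rad/s.
f_n = ω_n/(2π) = 28.24/6.283 = 4.495 Hz.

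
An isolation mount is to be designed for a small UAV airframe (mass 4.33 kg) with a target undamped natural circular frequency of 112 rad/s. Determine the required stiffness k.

k = m·ω_n² = 4.33 × 112.0² = 4.33 × 12540 = 54320 N/m.

54300 N/m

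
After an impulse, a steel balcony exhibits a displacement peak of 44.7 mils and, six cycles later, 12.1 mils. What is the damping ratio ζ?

0.0346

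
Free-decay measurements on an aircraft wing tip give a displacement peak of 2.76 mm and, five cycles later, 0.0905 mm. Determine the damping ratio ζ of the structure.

0.108

Logarithmic decrement δ = (1/n)·ln(x₀/x_n) = (1/5)·ln(2.76/0.0905) = (1/5)·ln(30.50) = 0.6835.
ζ = δ/√(4π² + δ²) = 0.6835/√(39.48 + 0.467) = 0.6835/6.320 = 0.1081.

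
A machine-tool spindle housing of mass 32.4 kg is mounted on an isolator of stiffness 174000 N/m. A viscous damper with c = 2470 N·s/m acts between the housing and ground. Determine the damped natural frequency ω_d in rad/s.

ω_n = √(k/m) = √(174000/32.4) = 73.28 rad/s.
Critical damping c_c = 2√(k·m) = 2√(174000 × 32.4) = 4749 N·s/m, so ζ = c/c_c = 2470/4749 = 0.5201.
ω_d = ω_n√(1 − ζ²) = 73.28 × √(1 − 0.271) = 62.59 rad/s.

62.6 rad/s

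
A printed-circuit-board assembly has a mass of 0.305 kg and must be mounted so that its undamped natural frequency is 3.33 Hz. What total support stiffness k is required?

ω_n = 2πf_n = 2π × 3.33 = 20.92 rad/s.
k = m·ω_n² = 0.305 × 20.92² = 0.305 × 437.8 = 133.5 N/m.

134 N/m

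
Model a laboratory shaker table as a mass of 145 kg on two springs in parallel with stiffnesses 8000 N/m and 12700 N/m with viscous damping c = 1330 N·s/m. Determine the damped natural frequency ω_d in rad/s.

11.0 rad/s

Parallel springs add: k_eq = 8000 + 12700 = 20700 N/m.
ω_n = √(k_eq/m) = √(20700/145) = 11.95 rad/s.
Critical damping c_c = 2√(k_eq·m) = 2√(20700 × 145) = 3465 N·s/m, so ζ = c/c_c = 1330/3465 = 0.3838.
ω_d = ω_n√(1 − ζ²) = 11.95 × √(1 − 0.147) = 11.03 rad/s.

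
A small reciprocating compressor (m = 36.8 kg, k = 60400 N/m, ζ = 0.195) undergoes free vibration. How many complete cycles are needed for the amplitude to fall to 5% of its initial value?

Logarithmic decrement δ = 2πζ/√(1 − ζ²) = 2π × 0.1950/√(1 − 0.0380) = 1.249.
x_n/x₀ = e^(−nδ) ≤ 0.05; take ln: n ≥ ln(1/0.05)/δ = 2.996/1.249 = 2.398.
So 3 complete cycles are required.

3 cycles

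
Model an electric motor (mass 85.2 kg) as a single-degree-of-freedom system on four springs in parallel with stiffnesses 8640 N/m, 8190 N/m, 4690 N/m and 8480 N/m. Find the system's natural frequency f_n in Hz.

2.99 Hz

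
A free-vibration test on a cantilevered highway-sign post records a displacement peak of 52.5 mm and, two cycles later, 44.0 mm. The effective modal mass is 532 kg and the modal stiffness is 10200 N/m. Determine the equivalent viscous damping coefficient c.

Logarithmic decrement δ = (1/n)·ln(x₀/x_n) = (1/2)·ln(52.5/44.0) = (1/2)·ln(1.193) = 0.08831.
ζ = δ/√(4π² + δ²) = 0.08831/√(39.48 + 0.00780) = 0.08831/6.284 = 0.01405.
c = ζ · 2√(km) = 0.01405 × 2√(10200 × 532) = 0.01405 × 4659 = 65.48 N·s/m.

65.5 N·s/m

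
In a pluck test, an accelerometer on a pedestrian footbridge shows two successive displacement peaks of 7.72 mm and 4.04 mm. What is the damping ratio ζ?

0.103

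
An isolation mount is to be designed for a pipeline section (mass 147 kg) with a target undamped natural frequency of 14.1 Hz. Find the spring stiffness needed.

ω_n = 2πf_n = 2π × 14.1 = 88.59 rad/s.
k = m·ω_n² = 147 × 88.59² = 147 × 7849 = 1154000 N/m.

1150000 N/m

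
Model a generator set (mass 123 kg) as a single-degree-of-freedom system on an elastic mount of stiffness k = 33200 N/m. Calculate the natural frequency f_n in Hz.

ω_n = √(k/m) = √(33200/123) = √269.9 = 16.43 rad/s.
f_n = ω_n/(2π) = 16.43/6.283 = 2.615 Hz.

2.61 Hz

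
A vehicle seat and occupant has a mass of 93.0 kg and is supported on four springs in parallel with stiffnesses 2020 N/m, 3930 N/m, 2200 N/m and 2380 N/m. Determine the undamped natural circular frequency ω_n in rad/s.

Parallel springs add: k_eq = 2020 + 3930 + 2200 + 2380 = 10530 N/m.
ω_n = √(k_eq/m) = √(10530/93.0) = √113.2 = 10.64 rad/s.

10.6 rad/s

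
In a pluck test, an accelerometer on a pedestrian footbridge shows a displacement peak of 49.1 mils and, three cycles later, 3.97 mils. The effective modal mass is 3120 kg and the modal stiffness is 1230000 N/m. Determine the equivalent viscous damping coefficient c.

16400 N·s/m

Logarithmic decrement δ = (1/n)·ln(x₀/x_n) = (1/3)·ln(49.1/3.97) = (1/3)·ln(12.37) = 0.8384.
ζ = δ/√(4π² + δ²) = 0.8384/√(39.48 + 0.703) = 0.8384/6.339 = 0.1323.
c = ζ · 2√(km) = 0.1323 × 2√(1230000 × 3120) = 0.1323 × 123900 = 16390 N·s/m.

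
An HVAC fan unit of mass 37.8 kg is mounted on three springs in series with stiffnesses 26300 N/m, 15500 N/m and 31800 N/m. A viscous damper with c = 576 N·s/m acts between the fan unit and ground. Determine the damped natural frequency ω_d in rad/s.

11.8 rad/s

Series springs: 1/k_eq = 1/26300 + 1/15500 + 1/31800 = 0.0001340, so k_eq = 7463 N/m.
ω_n = √(k_eq/m) = √(7463/37.8) = 14.05 rad/s.
Critical damping c_c = 2√(k_eq·m) = 2√(7463 × 37.8) = 1062 N·s/m, so ζ = c/c_c = 576/1062 = 0.5422.
ω_d = ω_n√(1 − ζ²) = 14.05 × √(1 − 0.294) = 11.81 rad/s.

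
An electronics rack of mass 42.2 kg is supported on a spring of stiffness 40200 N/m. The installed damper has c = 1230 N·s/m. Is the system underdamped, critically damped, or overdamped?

c_c = 2√(k·m) = 2605 N·s/m; ζ = c/c_c = 1230/2605 = 0.472.
Since ζ < 1 the system is underdamped.

underdamped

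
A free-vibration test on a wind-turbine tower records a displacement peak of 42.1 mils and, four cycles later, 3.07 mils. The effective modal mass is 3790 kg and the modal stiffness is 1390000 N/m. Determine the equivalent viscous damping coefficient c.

15000 N·s/m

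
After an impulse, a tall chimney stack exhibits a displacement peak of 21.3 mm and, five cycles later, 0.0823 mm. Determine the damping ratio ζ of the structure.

Logarithmic decrement δ = (1/n)·ln(x₀/x_n) = (1/5)·ln(21.3/0.0823) = (1/5)·ln(258.8) = 1.111.
ζ = δ/√(4π² + δ²) = 1.111/√(39.48 + 1.23) = 1.111/6.381 = 0.1742.

0.174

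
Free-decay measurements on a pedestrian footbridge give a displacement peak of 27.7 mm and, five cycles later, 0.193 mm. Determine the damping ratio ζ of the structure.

0.156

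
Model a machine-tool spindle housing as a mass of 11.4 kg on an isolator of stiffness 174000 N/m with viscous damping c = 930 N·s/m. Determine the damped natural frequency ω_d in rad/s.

117 rad/s

ω_n = √(k/m) = √(174000/11.4) = 123.5 rad/s.
Critical damping c_c = 2√(k·m) = 2√(174000 × 11.4) = 2817 N·s/m, so ζ = c/c_c = 930/2817 = 0.3302.
ω_d = ω_n√(1 − ζ²) = 123.5 × √(1 − 0.109) = 116.6 rad/s.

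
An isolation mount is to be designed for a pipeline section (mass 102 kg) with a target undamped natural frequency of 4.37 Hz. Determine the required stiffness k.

ω_n = 2πf_n = 2π × 4.37 = 27.46 rad/s.
k = m·ω_n² = 102 × 27.46² = 102 × 753.9 = 76900 N/m.

76900 N/m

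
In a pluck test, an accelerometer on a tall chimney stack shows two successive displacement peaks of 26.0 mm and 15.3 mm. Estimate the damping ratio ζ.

0.0841

Logarithmic decrement δ = (1/n)·ln(x₀/x_n) = (1/1)·ln(26.0/15.3) = (1/1)·ln(1.699) = 0.5302.
ζ = δ/√(4π² + δ²) = 0.5302/√(39.48 + 0.281) = 0.5302/6.306 = 0.08409.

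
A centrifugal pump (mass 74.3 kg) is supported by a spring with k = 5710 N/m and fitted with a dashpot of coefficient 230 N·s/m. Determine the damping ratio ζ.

ω_n = √(k/m) = √(5710/74.3) = 8.766 rad/s.
Critical damping c_c = 2√(k·m) = 2√(5710 × 74.3) = 1303 N·s/m, so ζ = c/c_c = 230/1303 = 0.1766.

0.177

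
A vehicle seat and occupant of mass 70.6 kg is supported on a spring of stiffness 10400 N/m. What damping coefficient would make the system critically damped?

c_c = 2√(k·m) = 2√(10400 × 70.6) = 2 × 856.9 = 1714 N·s/m.

1710 N·s/m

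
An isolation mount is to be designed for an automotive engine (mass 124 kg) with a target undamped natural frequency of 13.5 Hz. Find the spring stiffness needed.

ω_n = 2πf_n = 2π × 13.5 = 84.82 rad/s.
k = m·ω_n² = 124 × 84.82² = 124 × 7195 = 892200 N/m.

892000 N/m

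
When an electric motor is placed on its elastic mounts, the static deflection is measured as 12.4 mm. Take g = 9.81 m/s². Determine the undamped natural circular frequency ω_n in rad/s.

28.1 rad/s

ω_n = √(g/δ_st) = √(9.81/0.0124) = √791.1 = 28.13 rad/s.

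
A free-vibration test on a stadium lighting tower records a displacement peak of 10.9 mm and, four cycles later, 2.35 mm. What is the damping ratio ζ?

0.0609

Logarithmic decrement δ = (1/n)·ln(x₀/x_n) = (1/4)·ln(10.9/2.35) = (1/4)·ln(4.638) = 0.3836.
ζ = δ/√(4π² + δ²) = 0.3836/√(39.48 + 0.147) = 0.3836/6.295 = 0.06094.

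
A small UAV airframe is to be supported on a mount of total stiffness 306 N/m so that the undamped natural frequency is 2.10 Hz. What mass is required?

ω_n = 2πf_n = 2π × 2.10 = 13.19 rad/s.
m = k/ω_n² = 306/13.19² = 306/174.1 = 1.758 kg.

1.76 kg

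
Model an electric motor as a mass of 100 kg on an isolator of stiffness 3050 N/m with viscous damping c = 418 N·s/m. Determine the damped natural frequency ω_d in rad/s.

ω_n = √(k/m) = √(3050/100) = 5.523 rad/s.
Critical damping c_c = 2√(k·m) = 2√(3050 × 100) = 1105 N·s/m, so ζ = c/c_c = 418/1105 = 0.3784.
ω_d = ω_n√(1 − ζ²) = 5.523 × √(1 − 0.143) = 5.112 rad/s.

5.11 rad/s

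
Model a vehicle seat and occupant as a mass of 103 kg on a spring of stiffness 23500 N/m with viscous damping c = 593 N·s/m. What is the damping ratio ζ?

ω_n = √(k/m) = √(23500/103) = 15.10 rad/s.
Critical damping c_c = 2√(k·m) = 2√(23500 × 103) = 3112 N·s/m, so ζ = c/c_c = 593/3112 = 0.1906.

0.191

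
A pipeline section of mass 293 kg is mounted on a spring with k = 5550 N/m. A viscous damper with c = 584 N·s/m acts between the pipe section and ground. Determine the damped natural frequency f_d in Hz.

0.674 Hz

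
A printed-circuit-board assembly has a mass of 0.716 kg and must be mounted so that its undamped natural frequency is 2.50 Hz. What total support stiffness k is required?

177 N/m

ω_n = 2πf_n = 2π × 2.50 = 15.71 rad/s.
k = m·ω_n² = 0.716 × 15.71² = 0.716 × 246.7 = 176.7 N/m.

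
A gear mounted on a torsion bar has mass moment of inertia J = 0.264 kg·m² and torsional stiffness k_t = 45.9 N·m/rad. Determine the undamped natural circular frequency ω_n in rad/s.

13.2 rad/s

ω_n = √(k_t/J) = √(45.9/0.264) = √173.9 = 13.19 rad/s.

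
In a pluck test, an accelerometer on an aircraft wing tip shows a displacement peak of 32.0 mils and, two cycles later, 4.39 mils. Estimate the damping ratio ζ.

Logarithmic decrement δ = (1/n)·ln(x₀/x_n) = (1/2)·ln(32.0/4.39) = (1/2)·ln(7.289) = 0.9932.
ζ = δ/√(4π² + δ²) = 0.9932/√(39.48 + 0.986) = 0.9932/6.361 = 0.1561.

0.156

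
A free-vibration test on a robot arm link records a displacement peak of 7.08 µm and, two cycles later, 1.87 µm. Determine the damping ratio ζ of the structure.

Logarithmic decrement δ = (1/n)·ln(x₀/x_n) = (1/2)·ln(7.08/1.87) = (1/2)·ln(3.786) = 0.6657.
ζ = δ/√(4π² + δ²) = 0.6657/√(39.48 + 0.443) = 0.6657/6.318 = 0.1054.

0.105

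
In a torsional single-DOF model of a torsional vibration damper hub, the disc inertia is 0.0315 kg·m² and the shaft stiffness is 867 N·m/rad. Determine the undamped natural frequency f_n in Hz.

26.4 Hz

ω_n = √(k_t/J) = √(867/0.0315) = √27520 = 165.9 rad/s.
f_n = ω_n/(2π) = 165.9/6.283 = 26.40 Hz.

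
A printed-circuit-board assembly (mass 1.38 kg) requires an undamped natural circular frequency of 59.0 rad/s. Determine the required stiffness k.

k = m·ω_n² = 1.38 × 59.00² = 1.38 × 3481 = 4804 N/m.

4800 N/m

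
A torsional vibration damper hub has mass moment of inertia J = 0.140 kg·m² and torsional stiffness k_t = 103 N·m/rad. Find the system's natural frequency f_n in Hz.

4.32 Hz

ω_n = √(k_t/J) = √(103/0.140) = √735.7 = 27.12 rad/s.
f_n = ω_n/(2π) = 27.12/6.283 = 4.317 Hz.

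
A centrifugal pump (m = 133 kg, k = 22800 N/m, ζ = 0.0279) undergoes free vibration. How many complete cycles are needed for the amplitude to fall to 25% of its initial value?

8 cycles

Logarithmic decrement δ = 2πζ/√(1 − ζ²) = 2π × 0.02790/√(1 − 0.000778) = 0.1754.
x_n/x₀ = e^(−nδ) ≤ 0.25; take ln: n ≥ ln(1/0.25)/δ = 1.386/0.1754 = 7.905.
So 8 complete cycles are required.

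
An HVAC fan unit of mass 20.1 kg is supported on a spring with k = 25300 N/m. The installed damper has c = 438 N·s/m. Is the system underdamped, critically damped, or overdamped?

underdamped

c_c = 2√(k·m) = 1426 N·s/m; ζ = c/c_c = 438/1426 = 0.307.
Since ζ < 1 the system is underdamped.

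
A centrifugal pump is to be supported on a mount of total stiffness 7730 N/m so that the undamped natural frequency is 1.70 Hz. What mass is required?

ω_n = 2πf_n = 2π × 1.70 = 10.68 rad/s.
m = k/ω_n² = 7730/10.68² = 7730/114.1 = 67.75 kg.

67.8 kg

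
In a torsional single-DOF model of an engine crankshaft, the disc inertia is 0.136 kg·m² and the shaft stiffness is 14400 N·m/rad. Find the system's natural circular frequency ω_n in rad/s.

325 rad/s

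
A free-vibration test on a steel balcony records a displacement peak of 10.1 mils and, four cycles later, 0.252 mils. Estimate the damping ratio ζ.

0.145

Logarithmic decrement δ = (1/n)·ln(x₀/x_n) = (1/4)·ln(10.1/0.252) = (1/4)·ln(40.08) = 0.9227.
ζ = δ/√(4π² + δ²) = 0.9227/√(39.48 + 0.851) = 0.9227/6.351 = 0.1453.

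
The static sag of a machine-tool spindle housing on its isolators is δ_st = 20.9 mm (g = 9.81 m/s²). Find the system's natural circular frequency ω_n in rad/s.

ω_n = √(g/δ_st) = √(9.81/0.0209) = √469.4 = 21.67 rad/s.

21.7 rad/s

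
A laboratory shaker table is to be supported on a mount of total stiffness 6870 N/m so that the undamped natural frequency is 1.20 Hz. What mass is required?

121 kg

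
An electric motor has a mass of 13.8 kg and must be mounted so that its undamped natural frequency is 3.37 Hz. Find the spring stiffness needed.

6190 N/m

ω_n = 2πf_n = 2π × 3.37 = 21.17 rad/s.
k = m·ω_n² = 13.8 × 21.17² = 13.8 × 448.4 = 6187 N/m.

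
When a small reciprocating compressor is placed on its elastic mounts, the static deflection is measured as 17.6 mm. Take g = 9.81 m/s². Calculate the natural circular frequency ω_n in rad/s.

ω_n = √(g/δ_st) = √(9.81/0.0176) = √557.4 = 23.61 rad/s.

23.6 rad/s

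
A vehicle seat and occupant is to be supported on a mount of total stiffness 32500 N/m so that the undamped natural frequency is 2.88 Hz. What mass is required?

ω_n = 2πf_n = 2π × 2.88 = 18.10 rad/s.
m = k/ω_n² = 32500/18.10² = 32500/327.4 = 99.25 kg.

99.3 kg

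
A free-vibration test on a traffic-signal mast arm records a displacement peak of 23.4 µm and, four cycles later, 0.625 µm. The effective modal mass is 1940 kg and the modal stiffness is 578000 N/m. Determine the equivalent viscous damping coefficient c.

Logarithmic decrement δ = (1/n)·ln(x₀/x_n) = (1/4)·ln(23.4/0.625) = (1/4)·ln(37.44) = 0.9057.
ζ = δ/√(4π² + δ²) = 0.9057/√(39.48 + 0.820) = 0.9057/6.348 = 0.1427.
c = ζ · 2√(km) = 0.1427 × 2√(578000 × 1940) = 0.1427 × 66970 = 9555 N·s/m.

9550 N·s/m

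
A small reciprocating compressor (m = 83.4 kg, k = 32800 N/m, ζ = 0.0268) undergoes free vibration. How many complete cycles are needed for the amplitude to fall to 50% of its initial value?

5 cycles

Logarithmic decrement δ = 2πζ/√(1 − ζ²) = 2π × 0.02680/√(1 − 0.000718) = 0.1684.
x_n/x₀ = e^(−nδ) ≤ 0.5; take ln: n ≥ ln(1/0.5)/δ = 0.6931/0.1684 = 4.115.
So 5 complete cycles are required.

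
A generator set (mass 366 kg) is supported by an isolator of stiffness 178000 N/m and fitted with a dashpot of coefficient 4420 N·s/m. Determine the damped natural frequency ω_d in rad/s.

21.2 rad/s

ω_n = √(k/m) = √(178000/366) = 22.05 rad/s.
Critical damping c_c = 2√(k·m) = 2√(178000 × 366) = 16140 N·s/m, so ζ = c/c_c = 4420/16140 = 0.2738.
ω_d = ω_n√(1 − ζ²) = 22.05 × √(1 − 0.0750) = 21.21 rad/s.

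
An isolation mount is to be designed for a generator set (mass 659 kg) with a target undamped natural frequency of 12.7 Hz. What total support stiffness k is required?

4200000 N/m

ω_n = 2πf_n = 2π × 12.7 = 79.80 rad/s.
k = m·ω_n² = 659 × 79.80² = 659 × 6367 = 4196000 N/m.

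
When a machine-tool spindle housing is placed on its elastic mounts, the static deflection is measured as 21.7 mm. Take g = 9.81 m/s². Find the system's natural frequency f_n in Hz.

ω_n = √(g/δ_st) = √(9.81/0.0217) = √452.1 = 21.26 rad/s.
f_n = ω_n/(2π) = 21.26/6.283 = 3.384 Hz.

3.38 Hz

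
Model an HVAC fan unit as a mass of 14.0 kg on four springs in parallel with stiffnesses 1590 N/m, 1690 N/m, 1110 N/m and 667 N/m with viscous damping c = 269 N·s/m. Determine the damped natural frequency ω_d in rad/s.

16.4 rad/s

Parallel springs add: k_eq = 1590 + 1690 + 1110 + 667 = 5057 N/m.
ω_n = √(k_eq/m) = √(5057/14.0) = 19.01 rad/s.
Critical damping c_c = 2√(k_eq·m) = 2√(5057 × 14.0) = 532.2 N·s/m, so ζ = c/c_c = 269/532.2 = 0.5055.
ω_d = ω_n√(1 − ζ²) = 19.01 × √(1 − 0.256) = 16.40 rad/s.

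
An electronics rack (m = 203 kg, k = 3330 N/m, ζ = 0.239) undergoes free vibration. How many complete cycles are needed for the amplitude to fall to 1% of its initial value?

Logarithmic decrement δ = 2πζ/√(1 − ζ²) = 2π × 0.2390/√(1 − 0.0571) = 1.546.
x_n/x₀ = e^(−nδ) ≤ 0.01; take ln: n ≥ ln(1/0.01)/δ = 4.605/1.546 = 2.978.
So 3 complete cycles are required.

3 cycles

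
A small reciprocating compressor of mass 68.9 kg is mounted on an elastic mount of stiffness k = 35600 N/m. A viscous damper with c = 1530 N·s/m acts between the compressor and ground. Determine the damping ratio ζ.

ω_n = √(k/m) = √(35600/68.9) = 22.73 rad/s.
Critical damping c_c = 2√(k·m) = 2√(35600 × 68.9) = 3132 N·s/m, so ζ = c/c_c = 1530/3132 = 0.4885.

0.488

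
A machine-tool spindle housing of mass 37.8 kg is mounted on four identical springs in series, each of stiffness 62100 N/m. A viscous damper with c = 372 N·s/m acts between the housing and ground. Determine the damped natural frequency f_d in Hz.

3.13 Hz

Series springs: 1/k_eq = 4/62100, so k_eq = 62100/4 = 15530 N/m.
ω_n = √(k_eq/m) = √(15530/37.8) = 20.27 rad/s.
Critical damping c_c = 2√(k_eq·m) = 2√(15530 × 37.8) = 1532 N·s/m, so ζ = c/c_c = 372/1532 = 0.2428.
ω_d = ω_n√(1 − ζ²) = 20.27 × √(1 − 0.0590) = 19.66 rad/s.
f_d = ω_d/(2π) = 3.129 Hz.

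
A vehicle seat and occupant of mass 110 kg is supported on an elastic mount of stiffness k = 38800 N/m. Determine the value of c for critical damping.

c_c = 2√(k·m) = 2√(38800 × 110) = 2 × 2066 = 4132 N·s/m.

4130 N·s/m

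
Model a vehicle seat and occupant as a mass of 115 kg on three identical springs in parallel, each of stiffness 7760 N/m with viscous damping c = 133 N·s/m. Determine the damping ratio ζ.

0.0406

Parallel springs add: k_eq = 3 × 7760 = 23280 N/m.
ω_n = √(k_eq/m) = √(23280/115) = 14.23 rad/s.
Critical damping c_c = 2√(k_eq·m) = 2√(23280 × 115) = 3272 N·s/m, so ζ = c/c_c = 133/3272 = 0.04064.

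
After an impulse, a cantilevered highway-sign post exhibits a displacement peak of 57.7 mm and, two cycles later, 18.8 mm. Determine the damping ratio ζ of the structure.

0.0889

Logarithmic decrement δ = (1/n)·ln(x₀/x_n) = (1/2)·ln(57.7/18.8) = (1/2)·ln(3.069) = 0.5607.
ζ = δ/√(4π² + δ²) = 0.5607/√(39.48 + 0.314) = 0.5607/6.308 = 0.08888.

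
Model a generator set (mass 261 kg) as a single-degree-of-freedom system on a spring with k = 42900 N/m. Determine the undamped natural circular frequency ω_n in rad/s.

ω_n = √(k/m) = √(42900/261) = √164.4 = 12.82 rad/s.

12.8 rad/s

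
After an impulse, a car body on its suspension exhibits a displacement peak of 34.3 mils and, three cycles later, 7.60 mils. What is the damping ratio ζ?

0.0797

Logarithmic decrement δ = (1/n)·ln(x₀/x_n) = (1/3)·ln(34.3/7.60) = (1/3)·ln(4.513) = 0.5023.
ζ = δ/√(4π² + δ²) = 0.5023/√(39.48 + 0.252) = 0.5023/6.303 = 0.07969.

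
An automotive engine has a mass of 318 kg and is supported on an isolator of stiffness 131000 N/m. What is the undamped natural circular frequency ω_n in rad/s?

20.3 rad/s

ω_n = √(k/m) = √(131000/318) = √411.9 = 20.30 rad/s.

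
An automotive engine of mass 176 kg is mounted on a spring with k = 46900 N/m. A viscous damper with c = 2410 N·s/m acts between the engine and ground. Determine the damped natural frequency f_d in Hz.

ω_n = √(k/m) = √(46900/176) = 16.32 rad/s.
Critical damping c_c = 2√(k·m) = 2√(46900 × 176) = 5746 N·s/m, so ζ = c/c_c = 2410/5746 = 0.4194.
ω_d = ω_n√(1 − ζ²) = 16.32 × √(1 − 0.176) = 14.82 rad/s.
f_d = ω_d/(2π) = 2.359 Hz.

2.36 Hz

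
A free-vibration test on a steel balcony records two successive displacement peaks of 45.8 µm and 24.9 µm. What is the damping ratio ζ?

0.0965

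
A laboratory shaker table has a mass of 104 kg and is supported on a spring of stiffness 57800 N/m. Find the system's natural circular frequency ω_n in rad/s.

23.6 rad/s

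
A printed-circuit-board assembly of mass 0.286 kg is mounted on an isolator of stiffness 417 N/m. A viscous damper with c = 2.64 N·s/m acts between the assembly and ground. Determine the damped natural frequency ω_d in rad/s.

37.9 rad/s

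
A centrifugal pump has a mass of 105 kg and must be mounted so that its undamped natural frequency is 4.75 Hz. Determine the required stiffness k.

93500 N/m

ω_n = 2πf_n = 2π × 4.75 = 29.85 rad/s.
k = m·ω_n² = 105 × 29.85² = 105 × 890.7 = 93530 N/m.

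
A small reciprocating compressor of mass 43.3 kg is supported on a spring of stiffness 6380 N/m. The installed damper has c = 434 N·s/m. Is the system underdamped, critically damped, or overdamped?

underdamped

c_c = 2√(k·m) = 1051 N·s/m; ζ = c/c_c = 434/1051 = 0.413.
Since ζ < 1 the system is underdamped.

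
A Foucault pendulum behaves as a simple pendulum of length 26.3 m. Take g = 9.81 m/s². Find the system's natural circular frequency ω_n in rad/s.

For a simple pendulum ω_n = √(g/L) = √(9.81/26.3) = √0.3730 = 0.6107 rad/s.

0.611 rad/s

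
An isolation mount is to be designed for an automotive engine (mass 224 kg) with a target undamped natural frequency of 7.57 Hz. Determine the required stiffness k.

507000 N/m

ω_n = 2πf_n = 2π × 7.57 = 47.56 rad/s.
k = m·ω_n² = 224 × 47.56² = 224 × 2262 = 506800 N/m.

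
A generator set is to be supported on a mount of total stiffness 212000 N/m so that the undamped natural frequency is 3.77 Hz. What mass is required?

ω_n = 2πf_n = 2π × 3.77 = 23.69 rad/s.
m = k/ω_n² = 212000/23.69² = 212000/561.1 = 377.8 kg.

378 kg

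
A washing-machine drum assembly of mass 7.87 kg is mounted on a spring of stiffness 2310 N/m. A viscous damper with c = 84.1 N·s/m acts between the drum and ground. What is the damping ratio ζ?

0.312

ω_n = √(k/m) = √(2310/7.87) = 17.13 rad/s.
Critical damping c_c = 2√(k·m) = 2√(2310 × 7.87) = 269.7 N·s/m, so ζ = c/c_c = 84.1/269.7 = 0.3119.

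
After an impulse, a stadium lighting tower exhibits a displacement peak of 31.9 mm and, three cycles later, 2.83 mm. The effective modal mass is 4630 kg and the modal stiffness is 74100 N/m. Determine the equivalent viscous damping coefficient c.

4720 N·s/m

Logarithmic decrement δ = (1/n)·ln(x₀/x_n) = (1/3)·ln(31.9/2.83) = (1/3)·ln(11.27) = 0.8074.
ζ = δ/√(4π² + δ²) = 0.8074/√(39.48 + 0.652) = 0.8074/6.335 = 0.1275.
c = ζ · 2√(km) = 0.1275 × 2√(74100 × 4630) = 0.1275 × 37040 = 4722 N·s/m.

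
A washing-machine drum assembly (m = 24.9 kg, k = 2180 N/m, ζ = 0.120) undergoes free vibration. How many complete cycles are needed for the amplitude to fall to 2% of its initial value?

6 cycles

Logarithmic decrement δ = 2πζ/√(1 − ζ²) = 2π × 0.1200/√(1 − 0.0144) = 0.7595.
x_n/x₀ = e^(−nδ) ≤ 0.02; take ln: n ≥ ln(1/0.02)/δ = 3.912/0.7595 = 5.151.
So 6 complete cycles are required.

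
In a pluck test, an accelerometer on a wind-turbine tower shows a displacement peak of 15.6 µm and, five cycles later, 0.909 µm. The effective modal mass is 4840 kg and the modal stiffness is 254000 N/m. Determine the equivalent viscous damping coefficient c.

6320 N·s/m

Logarithmic decrement δ = (1/n)·ln(x₀/x_n) = (1/5)·ln(15.6/0.909) = (1/5)·ln(17.16) = 0.5685.
ζ = δ/√(4π² + δ²) = 0.5685/√(39.48 + 0.323) = 0.5685/6.309 = 0.09012.
c = ζ · 2√(km) = 0.09012 × 2√(254000 × 4840) = 0.09012 × 70120 = 6319 N·s/m.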